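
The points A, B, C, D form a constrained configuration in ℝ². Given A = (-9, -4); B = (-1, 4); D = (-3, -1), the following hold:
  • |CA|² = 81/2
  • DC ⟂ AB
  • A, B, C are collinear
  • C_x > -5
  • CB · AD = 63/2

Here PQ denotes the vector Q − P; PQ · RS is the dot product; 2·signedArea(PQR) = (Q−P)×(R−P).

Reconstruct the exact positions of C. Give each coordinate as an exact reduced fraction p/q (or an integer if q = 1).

C = (-9/2, 1/2)

1. C_x = -9/2  [A, B, C are collinear ∩ DC ⟂ AB]
2. C_y = 1/2  [A, B, C are collinear ∩ DC ⟂ AB]
   → C = (-9/2, 1/2)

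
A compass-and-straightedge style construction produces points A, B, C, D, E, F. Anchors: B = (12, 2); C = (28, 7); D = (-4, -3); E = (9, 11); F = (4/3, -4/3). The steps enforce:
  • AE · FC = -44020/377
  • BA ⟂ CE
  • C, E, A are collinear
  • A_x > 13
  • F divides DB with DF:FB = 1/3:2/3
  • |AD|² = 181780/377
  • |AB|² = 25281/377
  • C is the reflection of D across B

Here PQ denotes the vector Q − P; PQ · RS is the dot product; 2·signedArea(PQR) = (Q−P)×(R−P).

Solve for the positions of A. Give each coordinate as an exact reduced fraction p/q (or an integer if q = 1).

A = (5160/377, 3775/377)

1. A_x = 5160/377  [C, E, A are collinear ∩ BA ⟂ CE]
2. A_y = 3775/377  [C, E, A are collinear ∩ BA ⟂ CE]
   → A = (5160/377, 3775/377)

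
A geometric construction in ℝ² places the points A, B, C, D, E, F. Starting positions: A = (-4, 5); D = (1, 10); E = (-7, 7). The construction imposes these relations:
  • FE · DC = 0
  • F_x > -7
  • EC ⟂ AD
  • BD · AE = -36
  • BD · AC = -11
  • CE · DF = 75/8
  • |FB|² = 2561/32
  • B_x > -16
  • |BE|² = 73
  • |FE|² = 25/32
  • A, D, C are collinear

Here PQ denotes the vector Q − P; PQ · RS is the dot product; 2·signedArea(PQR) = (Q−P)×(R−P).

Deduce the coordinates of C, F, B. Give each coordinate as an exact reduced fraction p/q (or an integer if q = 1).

1. C_x = -9/2  [A, D, C are collinear ∩ EC ⟂ AD]
2. C_y = 9/2  [A, D, C are collinear ∩ EC ⟂ AD]
   → C = (-9/2, 9/2)
3. F_x = -51/8  [FE · DC = 0 ∩ CE · DF = 75/8]
4. F_y = 51/8  [FE · DC = 0 ∩ CE · DF = 75/8]
   → F = (-51/8, 51/8)
5. B_x = -15  [BD · AC = -11 ∩ BD · AE = -36]
6. B_y = 4  [BD · AC = -11 ∩ BD · AE = -36]
   → B = (-15, 4)

B = (-15, 4)
C = (-9/2, 9/2)
F = (-51/8, 51/8)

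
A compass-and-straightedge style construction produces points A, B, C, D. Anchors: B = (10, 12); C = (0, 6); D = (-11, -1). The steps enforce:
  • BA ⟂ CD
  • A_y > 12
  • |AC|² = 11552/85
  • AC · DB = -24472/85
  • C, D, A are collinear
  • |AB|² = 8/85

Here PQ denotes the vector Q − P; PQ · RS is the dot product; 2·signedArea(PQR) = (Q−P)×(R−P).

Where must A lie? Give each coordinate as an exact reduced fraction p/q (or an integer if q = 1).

A = (836/85, 1042/85)

1. A_x = 836/85  [C, D, A are collinear ∩ BA ⟂ CD]
2. A_y = 1042/85  [C, D, A are collinear ∩ BA ⟂ CD]
   → A = (836/85, 1042/85)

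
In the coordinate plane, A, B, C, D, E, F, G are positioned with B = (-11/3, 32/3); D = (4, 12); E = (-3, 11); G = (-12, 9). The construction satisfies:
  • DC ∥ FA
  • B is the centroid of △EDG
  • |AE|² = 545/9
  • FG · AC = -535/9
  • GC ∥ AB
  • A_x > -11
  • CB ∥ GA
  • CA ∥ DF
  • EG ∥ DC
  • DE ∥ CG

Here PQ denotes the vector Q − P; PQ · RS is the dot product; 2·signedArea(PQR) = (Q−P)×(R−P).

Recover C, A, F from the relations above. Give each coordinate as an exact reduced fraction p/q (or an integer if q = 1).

1. C_x = -5  [DE ∥ CG ∩ EG ∥ DC]
2. C_y = 10  [DE ∥ CG ∩ EG ∥ DC]
   → C = (-5, 10)
3. A_x = -32/3  [GC ∥ AB ∩ CB ∥ GA]
4. A_y = 29/3  [GC ∥ AB ∩ CB ∥ GA]
   → A = (-32/3, 29/3)
5. F_x = -5/3  [DC ∥ FA ∩ CA ∥ DF]
6. F_y = 35/3  [DC ∥ FA ∩ CA ∥ DF]
   → F = (-5/3, 35/3)

A = (-32/3, 29/3)
C = (-5, 10)
F = (-5/3, 35/3)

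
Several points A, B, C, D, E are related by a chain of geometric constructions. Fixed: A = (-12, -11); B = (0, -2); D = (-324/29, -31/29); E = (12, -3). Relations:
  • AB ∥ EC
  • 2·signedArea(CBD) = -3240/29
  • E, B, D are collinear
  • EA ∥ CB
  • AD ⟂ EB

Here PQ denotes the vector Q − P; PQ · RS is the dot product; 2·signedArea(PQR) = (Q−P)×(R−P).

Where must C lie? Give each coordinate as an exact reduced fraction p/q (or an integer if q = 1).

1. C_x = 24  [EA ∥ CB ∩ AB ∥ EC]
2. C_y = 6  [EA ∥ CB ∩ AB ∥ EC]
   → C = (24, 6)

C = (24, 6)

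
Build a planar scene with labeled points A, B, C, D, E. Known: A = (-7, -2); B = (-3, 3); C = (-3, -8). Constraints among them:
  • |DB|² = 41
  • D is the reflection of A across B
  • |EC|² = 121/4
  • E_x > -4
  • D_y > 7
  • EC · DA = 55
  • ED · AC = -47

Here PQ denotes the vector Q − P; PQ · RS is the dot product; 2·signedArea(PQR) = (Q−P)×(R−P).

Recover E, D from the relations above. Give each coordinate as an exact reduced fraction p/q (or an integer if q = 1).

1. D_x = 1  [D is the reflection of A across B]
2. D_y = 8  [D is the reflection of A across B]
   → D = (1, 8)
3. E_x = -3  [ED · AC = -47 ∩ EC · DA = 55]
4. E_y = -5/2  [ED · AC = -47 ∩ EC · DA = 55]
   → E = (-3, -5/2)

D = (1, 8)
E = (-3, -5/2)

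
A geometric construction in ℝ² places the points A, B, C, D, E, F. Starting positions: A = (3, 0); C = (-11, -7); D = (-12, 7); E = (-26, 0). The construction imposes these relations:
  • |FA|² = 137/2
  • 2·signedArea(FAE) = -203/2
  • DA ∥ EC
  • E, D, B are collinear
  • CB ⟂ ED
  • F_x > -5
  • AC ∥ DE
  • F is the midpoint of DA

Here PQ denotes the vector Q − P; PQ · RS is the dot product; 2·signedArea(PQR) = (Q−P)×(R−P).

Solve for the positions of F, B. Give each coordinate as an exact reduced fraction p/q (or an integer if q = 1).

B = (-84/5, 23/5)
F = (-9/2, 7/2)

1. F_x = -9/2  [F is the midpoint of DA]
2. F_y = 7/2  [F is the midpoint of DA]
   → F = (-9/2, 7/2)
3. B_x = -84/5  [E, D, B are collinear ∩ CB ⟂ ED]
4. B_y = 23/5  [E, D, B are collinear ∩ CB ⟂ ED]
   → B = (-84/5, 23/5)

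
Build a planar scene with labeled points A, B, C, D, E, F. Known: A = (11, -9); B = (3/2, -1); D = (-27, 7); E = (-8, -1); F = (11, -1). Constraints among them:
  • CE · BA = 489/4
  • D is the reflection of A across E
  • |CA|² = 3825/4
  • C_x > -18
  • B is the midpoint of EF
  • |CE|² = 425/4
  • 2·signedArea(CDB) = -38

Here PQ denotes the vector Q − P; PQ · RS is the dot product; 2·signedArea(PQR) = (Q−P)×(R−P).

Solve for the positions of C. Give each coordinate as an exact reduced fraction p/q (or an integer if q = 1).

1. C_x = -35/2  [2·signedArea(CDB) = -38 ∩ CE · BA = 489/4]
2. C_y = 3  [2·signedArea(CDB) = -38 ∩ CE · BA = 489/4]
   → C = (-35/2, 3)

C = (-35/2, 3)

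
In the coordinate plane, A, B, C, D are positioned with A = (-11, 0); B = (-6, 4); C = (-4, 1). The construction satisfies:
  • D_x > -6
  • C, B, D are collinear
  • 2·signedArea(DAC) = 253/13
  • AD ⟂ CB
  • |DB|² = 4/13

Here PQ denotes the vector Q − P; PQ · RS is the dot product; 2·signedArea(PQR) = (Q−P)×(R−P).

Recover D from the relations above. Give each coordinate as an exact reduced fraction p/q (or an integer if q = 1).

1. D_x = -74/13  [C, B, D are collinear ∩ AD ⟂ CB]
2. D_y = 46/13  [C, B, D are collinear ∩ AD ⟂ CB]
   → D = (-74/13, 46/13)

D = (-74/13, 46/13)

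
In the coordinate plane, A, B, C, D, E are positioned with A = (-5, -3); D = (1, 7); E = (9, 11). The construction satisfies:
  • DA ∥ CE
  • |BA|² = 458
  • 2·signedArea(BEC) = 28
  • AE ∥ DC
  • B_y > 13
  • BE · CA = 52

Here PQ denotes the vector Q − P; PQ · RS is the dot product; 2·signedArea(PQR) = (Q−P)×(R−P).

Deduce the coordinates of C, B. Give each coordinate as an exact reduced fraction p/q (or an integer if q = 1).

1. C_x = 15  [DA ∥ CE ∩ AE ∥ DC]
2. C_y = 21  [DA ∥ CE ∩ AE ∥ DC]
   → C = (15, 21)
3. B_x = 8  [2·signedArea(BEC) = 28 ∩ BE · CA = 52]
4. B_y = 14  [2·signedArea(BEC) = 28 ∩ BE · CA = 52]
   → B = (8, 14)

B = (8, 14)
C = (15, 21)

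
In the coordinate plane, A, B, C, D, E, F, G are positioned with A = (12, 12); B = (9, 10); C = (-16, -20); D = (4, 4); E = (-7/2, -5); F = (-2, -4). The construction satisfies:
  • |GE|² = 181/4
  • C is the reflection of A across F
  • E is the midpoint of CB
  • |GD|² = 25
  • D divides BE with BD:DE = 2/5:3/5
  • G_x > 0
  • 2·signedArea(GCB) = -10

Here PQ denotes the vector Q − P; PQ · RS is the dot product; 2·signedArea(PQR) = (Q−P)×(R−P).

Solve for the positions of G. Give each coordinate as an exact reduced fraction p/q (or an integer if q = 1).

1. G_x = 1  [line -30·x + 25·y + 30 = 0 ∩ |GE|² = 181/4]
2. G_y = 0  [line -30·x + 25·y + 30 = 0 ∩ |GE|² = 181/4]
   → G = (1, 0)

G = (1, 0)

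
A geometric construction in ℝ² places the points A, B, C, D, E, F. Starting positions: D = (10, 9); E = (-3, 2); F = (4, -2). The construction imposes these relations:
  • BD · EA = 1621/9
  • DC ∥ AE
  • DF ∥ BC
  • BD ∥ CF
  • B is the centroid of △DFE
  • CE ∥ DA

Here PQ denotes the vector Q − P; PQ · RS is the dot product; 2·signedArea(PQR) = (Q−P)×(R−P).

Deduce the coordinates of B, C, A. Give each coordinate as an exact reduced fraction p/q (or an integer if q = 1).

1. B_x = 11/3  [B is the centroid of △DFE]
2. B_y = 3  [B is the centroid of △DFE]
   → B = (11/3, 3)
3. C_x = -7/3  [BD ∥ CF ∩ DF ∥ BC]
4. C_y = -8  [BD ∥ CF ∩ DF ∥ BC]
   → C = (-7/3, -8)
5. A_x = 28/3  [DC ∥ AE ∩ CE ∥ DA]
6. A_y = 19  [DC ∥ AE ∩ CE ∥ DA]
   → A = (28/3, 19)

A = (28/3, 19)
B = (11/3, 3)
C = (-7/3, -8)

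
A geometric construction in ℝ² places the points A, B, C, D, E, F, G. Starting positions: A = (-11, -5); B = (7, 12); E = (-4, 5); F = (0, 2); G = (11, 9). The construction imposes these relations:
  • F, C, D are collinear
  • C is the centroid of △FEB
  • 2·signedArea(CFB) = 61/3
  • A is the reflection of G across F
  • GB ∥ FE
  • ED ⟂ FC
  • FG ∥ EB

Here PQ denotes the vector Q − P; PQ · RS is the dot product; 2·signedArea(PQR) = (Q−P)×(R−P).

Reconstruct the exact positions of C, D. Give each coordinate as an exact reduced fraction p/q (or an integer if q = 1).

1. C_x = 1  [C is the centroid of △FEB]
2. C_y = 19/3  [C is the centroid of △FEB]
   → C = (1, 19/3)
3. D_x = 81/178  [F, C, D are collinear ∩ ED ⟂ FC]
4. D_y = 707/178  [F, C, D are collinear ∩ ED ⟂ FC]
   → D = (81/178, 707/178)

C = (1, 19/3)
D = (81/178, 707/178)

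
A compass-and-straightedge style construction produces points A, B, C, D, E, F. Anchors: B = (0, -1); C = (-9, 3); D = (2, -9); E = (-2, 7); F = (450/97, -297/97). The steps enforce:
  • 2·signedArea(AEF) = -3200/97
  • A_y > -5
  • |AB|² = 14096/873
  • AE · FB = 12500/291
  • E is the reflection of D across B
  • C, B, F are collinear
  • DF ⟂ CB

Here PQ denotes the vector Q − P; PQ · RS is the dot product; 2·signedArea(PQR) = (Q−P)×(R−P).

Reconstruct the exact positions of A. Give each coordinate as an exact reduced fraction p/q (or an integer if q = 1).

A = (644/291, -1267/291)

1. A_x = 644/291  [AE · FB = 12500/291 ∩ 2·signedArea(AEF) = -3200/97]
2. A_y = -1267/291  [AE · FB = 12500/291 ∩ 2·signedArea(AEF) = -3200/97]
   → A = (644/291, -1267/291)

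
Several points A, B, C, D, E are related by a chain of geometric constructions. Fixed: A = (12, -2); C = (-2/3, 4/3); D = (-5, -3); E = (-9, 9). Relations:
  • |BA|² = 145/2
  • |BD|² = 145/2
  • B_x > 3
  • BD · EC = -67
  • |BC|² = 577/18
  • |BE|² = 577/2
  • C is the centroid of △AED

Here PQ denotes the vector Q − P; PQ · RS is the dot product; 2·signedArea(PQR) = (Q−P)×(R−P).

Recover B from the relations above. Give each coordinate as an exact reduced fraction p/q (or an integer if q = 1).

1. B_x = 7/2  [line -25/3·x + 23/3·y + 145/3 = 0 ∩ |BD|² = 145/2]
2. B_y = -5/2  [line -25/3·x + 23/3·y + 145/3 = 0 ∩ |BD|² = 145/2]
   → B = (7/2, -5/2)

B = (7/2, -5/2)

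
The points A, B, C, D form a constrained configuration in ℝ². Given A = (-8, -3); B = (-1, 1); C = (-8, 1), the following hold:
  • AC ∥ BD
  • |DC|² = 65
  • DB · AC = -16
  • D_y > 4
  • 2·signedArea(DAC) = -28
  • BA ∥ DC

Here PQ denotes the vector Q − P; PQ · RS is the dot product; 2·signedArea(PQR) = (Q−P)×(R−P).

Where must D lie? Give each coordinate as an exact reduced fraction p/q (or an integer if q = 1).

1. D_x = -1  [BA ∥ DC ∩ AC ∥ BD]
2. D_y = 5  [BA ∥ DC ∩ AC ∥ BD]
   → D = (-1, 5)

D = (-1, 5)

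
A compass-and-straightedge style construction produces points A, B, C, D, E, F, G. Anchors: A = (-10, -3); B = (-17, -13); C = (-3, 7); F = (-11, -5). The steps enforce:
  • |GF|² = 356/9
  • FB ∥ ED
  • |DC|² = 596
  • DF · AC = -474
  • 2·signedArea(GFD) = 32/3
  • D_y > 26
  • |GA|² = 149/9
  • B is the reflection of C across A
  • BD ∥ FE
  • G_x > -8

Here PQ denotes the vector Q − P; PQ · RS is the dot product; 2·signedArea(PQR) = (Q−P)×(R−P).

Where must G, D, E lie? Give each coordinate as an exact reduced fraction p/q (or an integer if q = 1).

1. D_x = 11  [line -7·x + -10·y + 347 = 0 ∩ |DC|² = 596]
2. D_y = 27  [line -7·x + -10·y + 347 = 0 ∩ |DC|² = 596]
   → D = (11, 27)
3. E_x = 17  [FB ∥ ED ∩ BD ∥ FE]
4. E_y = 35  [FB ∥ ED ∩ BD ∥ FE]
   → E = (17, 35)
5. G_x = -23/3  [line -32·x + 22·y + -758/3 = 0 ∩ |GF|² = 356/9]
6. G_y = 1/3  [line -32·x + 22·y + -758/3 = 0 ∩ |GF|² = 356/9]
   → G = (-23/3, 1/3)

D = (11, 27)
E = (17, 35)
G = (-23/3, 1/3)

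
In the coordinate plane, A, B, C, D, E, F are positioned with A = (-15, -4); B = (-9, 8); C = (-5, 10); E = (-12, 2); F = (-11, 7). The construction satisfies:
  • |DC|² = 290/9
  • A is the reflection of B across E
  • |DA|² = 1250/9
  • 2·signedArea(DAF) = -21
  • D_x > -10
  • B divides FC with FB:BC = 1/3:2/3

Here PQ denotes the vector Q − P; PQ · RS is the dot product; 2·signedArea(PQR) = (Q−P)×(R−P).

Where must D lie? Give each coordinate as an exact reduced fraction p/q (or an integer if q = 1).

D = (-28/3, 19/3)

1. D_x = -28/3  [line -11·x + 4·y + -128 = 0 ∩ |DA|² = 1250/9]
2. D_y = 19/3  [line -11·x + 4·y + -128 = 0 ∩ |DA|² = 1250/9]
   → D = (-28/3, 19/3)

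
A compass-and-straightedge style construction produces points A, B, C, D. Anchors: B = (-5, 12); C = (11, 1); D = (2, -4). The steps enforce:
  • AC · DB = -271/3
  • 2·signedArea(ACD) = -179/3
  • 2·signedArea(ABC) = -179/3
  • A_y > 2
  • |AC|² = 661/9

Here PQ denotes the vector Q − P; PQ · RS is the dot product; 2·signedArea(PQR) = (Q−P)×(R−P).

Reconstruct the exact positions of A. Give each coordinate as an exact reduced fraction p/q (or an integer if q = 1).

A = (8/3, 3)

1. A_x = 8/3  [AC · DB = -271/3 ∩ 2·signedArea(ABC) = -179/3]
2. A_y = 3  [AC · DB = -271/3 ∩ 2·signedArea(ABC) = -179/3]
   → A = (8/3, 3)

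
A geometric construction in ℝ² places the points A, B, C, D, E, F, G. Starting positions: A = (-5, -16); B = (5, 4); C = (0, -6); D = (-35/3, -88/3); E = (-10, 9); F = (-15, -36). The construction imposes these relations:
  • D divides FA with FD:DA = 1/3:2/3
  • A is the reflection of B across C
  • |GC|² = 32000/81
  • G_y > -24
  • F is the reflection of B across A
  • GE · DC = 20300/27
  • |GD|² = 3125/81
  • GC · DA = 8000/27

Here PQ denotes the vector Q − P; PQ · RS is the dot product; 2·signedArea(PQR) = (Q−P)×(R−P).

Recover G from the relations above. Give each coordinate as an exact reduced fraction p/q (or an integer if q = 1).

G = (-80/9, -214/9)

1. G_x = -80/9  [line -35/3·x + -70/3·y + -17780/27 = 0 ∩ |GC|² = 32000/81]
2. G_y = -214/9  [line -35/3·x + -70/3·y + -17780/27 = 0 ∩ |GC|² = 32000/81]
   → G = (-80/9, -214/9)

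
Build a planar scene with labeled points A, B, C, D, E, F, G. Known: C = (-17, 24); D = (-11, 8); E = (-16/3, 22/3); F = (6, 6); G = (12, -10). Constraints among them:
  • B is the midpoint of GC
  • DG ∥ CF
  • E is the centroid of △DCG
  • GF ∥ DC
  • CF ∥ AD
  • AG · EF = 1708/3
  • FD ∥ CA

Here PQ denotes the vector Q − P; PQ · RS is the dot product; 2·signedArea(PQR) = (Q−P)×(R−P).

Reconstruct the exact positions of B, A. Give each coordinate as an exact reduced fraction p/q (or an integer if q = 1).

1. B_x = -5/2  [B is the midpoint of GC]
2. B_y = 7  [B is the midpoint of GC]
   → B = (-5/2, 7)
3. A_x = -34  [CF ∥ AD ∩ FD ∥ CA]
4. A_y = 26  [CF ∥ AD ∩ FD ∥ CA]
   → A = (-34, 26)

A = (-34, 26)
B = (-5/2, 7)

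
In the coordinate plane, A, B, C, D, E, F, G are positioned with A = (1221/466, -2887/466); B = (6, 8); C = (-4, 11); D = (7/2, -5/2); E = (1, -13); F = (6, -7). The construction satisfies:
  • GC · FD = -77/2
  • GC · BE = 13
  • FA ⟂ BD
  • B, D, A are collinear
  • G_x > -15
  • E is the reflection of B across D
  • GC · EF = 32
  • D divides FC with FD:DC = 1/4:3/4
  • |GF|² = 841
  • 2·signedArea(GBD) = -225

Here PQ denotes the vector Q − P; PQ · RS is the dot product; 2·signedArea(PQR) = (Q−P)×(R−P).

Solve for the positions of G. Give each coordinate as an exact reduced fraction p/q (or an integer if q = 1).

1. G_x = -14  [GC · FD = -77/2 ∩ GC · EF = 32]
2. G_y = 14  [GC · FD = -77/2 ∩ GC · EF = 32]
   → G = (-14, 14)

G = (-14, 14)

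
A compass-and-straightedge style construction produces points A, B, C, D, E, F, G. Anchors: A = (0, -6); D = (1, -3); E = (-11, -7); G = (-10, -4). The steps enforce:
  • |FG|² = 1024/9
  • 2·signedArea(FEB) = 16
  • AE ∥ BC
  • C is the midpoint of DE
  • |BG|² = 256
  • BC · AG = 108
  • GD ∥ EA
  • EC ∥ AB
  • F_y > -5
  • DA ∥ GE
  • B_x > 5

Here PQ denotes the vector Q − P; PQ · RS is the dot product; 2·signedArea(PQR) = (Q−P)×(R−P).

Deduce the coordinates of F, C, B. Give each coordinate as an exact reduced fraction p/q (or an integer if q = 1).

1. C_x = -5  [C is the midpoint of DE]
2. C_y = -5  [C is the midpoint of DE]
   → C = (-5, -5)
3. B_x = 6  [AE ∥ BC ∩ EC ∥ AB]
4. B_y = -4  [AE ∥ BC ∩ EC ∥ AB]
   → B = (6, -4)
5. F_x = 2/3  [line -3·x + 17·y + 70 = 0 ∩ |FG|² = 1024/9]
6. F_y = -4  [line -3·x + 17·y + 70 = 0 ∩ |FG|² = 1024/9]
   → F = (2/3, -4)

B = (6, -4)
C = (-5, -5)
F = (2/3, -4)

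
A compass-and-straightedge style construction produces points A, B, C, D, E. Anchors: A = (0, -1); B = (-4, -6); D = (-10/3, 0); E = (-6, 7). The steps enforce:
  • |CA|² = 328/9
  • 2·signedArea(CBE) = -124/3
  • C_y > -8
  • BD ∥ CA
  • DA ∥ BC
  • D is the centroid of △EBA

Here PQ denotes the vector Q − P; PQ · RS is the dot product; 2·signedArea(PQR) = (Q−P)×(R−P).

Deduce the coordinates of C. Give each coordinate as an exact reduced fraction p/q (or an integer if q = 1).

C = (-2/3, -7)

1. C_x = -2/3  [BD ∥ CA ∩ DA ∥ BC]
2. C_y = -7  [BD ∥ CA ∩ DA ∥ BC]
   → C = (-2/3, -7)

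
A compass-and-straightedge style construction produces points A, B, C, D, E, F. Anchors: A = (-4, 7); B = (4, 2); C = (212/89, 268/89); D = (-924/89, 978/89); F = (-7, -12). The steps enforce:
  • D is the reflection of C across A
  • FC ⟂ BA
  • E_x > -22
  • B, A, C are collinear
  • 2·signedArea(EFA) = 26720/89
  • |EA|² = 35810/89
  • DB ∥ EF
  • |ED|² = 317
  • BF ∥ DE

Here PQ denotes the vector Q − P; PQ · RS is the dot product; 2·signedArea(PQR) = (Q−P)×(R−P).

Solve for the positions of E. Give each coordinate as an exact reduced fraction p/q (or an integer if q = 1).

E = (-1903/89, -268/89)

1. E_x = -1903/89  [DB ∥ EF ∩ BF ∥ DE]
2. E_y = -268/89  [DB ∥ EF ∩ BF ∥ DE]
   → E = (-1903/89, -268/89)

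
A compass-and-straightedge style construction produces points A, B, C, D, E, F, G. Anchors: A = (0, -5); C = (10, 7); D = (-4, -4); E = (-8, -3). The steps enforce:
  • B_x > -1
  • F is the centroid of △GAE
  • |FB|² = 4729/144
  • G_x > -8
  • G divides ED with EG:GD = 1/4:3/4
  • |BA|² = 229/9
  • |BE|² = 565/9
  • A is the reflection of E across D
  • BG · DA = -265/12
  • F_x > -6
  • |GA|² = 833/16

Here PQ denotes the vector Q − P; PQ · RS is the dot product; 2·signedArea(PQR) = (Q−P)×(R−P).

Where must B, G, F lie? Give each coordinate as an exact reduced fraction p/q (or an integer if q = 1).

1. G_x = -7  [G divides ED with EG:GD = 1/4:3/4]
2. G_y = -13/4  [G divides ED with EG:GD = 1/4:3/4]
   → G = (-7, -13/4)
3. F_x = -5  [F is the centroid of △GAE]
4. F_y = -15/4  [F is the centroid of △GAE]
   → F = (-5, -15/4)
5. B_x = -2/3  [line -4·x + 1·y + -8/3 = 0 ∩ |BE|² = 565/9]
6. B_y = 0  [line -4·x + 1·y + -8/3 = 0 ∩ |BE|² = 565/9]
   → B = (-2/3, 0)

B = (-2/3, 0)
F = (-5, -15/4)
G = (-7, -13/4)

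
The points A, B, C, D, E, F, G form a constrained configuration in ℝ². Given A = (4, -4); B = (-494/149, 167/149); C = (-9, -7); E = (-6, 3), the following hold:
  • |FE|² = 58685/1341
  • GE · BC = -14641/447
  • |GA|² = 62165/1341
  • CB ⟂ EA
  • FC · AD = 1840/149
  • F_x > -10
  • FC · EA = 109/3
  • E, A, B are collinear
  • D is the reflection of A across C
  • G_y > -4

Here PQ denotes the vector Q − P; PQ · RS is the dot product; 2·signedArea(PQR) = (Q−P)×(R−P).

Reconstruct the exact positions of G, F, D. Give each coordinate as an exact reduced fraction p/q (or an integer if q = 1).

D = (-22, -10)
F = (-1422/149, -1156/447)
G = (-413/149, -1472/447)

1. G_x = -413/149  [line 847/149·x + 1210/149·y + 18997/447 = 0 ∩ |GA|² = 62165/1341]
2. G_y = -1472/447  [line 847/149·x + 1210/149·y + 18997/447 = 0 ∩ |GA|² = 62165/1341]
   → G = (-413/149, -1472/447)
3. D_x = -22  [D is the reflection of A across C]
4. D_y = -10  [D is the reflection of A across C]
   → D = (-22, -10)
5. F_x = -1422/149  [FC · EA = 109/3 ∩ FC · AD = 1840/149]
6. F_y = -1156/447  [FC · EA = 109/3 ∩ FC · AD = 1840/149]
   → F = (-1422/149, -1156/447)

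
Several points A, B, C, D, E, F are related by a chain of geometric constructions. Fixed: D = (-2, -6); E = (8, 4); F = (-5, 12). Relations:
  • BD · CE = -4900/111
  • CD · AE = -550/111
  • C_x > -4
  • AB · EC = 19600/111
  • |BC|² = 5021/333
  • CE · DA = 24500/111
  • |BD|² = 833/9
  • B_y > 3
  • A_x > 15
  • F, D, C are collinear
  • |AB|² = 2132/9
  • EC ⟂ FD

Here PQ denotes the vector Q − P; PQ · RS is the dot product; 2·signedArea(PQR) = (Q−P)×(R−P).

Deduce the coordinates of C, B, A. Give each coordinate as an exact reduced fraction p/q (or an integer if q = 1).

1. C_x = -124/37  [F, D, C are collinear ∩ EC ⟂ FD]
2. C_y = 78/37  [F, D, C are collinear ∩ EC ⟂ FD]
   → C = (-124/37, 78/37)
3. B_x = 1/3  [line -420/37·x + -70/37·y + 1120/111 = 0 ∩ |BD|² = 833/9]
4. B_y = 10/3  [line -420/37·x + -70/37·y + 1120/111 = 0 ∩ |BD|² = 833/9]
   → B = (1/3, 10/3)
5. A_x = 47/3  [AB · EC = 19600/111 ∩ CD · AE = -550/111]
6. A_y = 14/3  [AB · EC = 19600/111 ∩ CD · AE = -550/111]
   → A = (47/3, 14/3)

A = (47/3, 14/3)
B = (1/3, 10/3)
C = (-124/37, 78/37)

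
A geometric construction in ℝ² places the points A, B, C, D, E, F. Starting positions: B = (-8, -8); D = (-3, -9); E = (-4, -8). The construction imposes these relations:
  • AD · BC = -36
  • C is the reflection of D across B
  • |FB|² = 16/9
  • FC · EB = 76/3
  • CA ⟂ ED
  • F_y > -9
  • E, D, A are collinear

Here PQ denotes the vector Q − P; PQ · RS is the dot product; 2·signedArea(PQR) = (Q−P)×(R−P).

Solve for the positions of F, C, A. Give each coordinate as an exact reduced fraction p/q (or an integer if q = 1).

1. C_x = -13  [C is the reflection of D across B]
2. C_y = -7  [C is the reflection of D across B]
   → C = (-13, -7)
3. A_x = -9  [E, D, A are collinear ∩ CA ⟂ ED]
4. A_y = -3  [E, D, A are collinear ∩ CA ⟂ ED]
   → A = (-9, -3)
5. F_x = -20/3  [FC · EB = 76/3]
6. F_y = -8  [|FB|² = 16/9]
   → F = (-20/3, -8)

A = (-9, -3)
C = (-13, -7)
F = (-20/3, -8)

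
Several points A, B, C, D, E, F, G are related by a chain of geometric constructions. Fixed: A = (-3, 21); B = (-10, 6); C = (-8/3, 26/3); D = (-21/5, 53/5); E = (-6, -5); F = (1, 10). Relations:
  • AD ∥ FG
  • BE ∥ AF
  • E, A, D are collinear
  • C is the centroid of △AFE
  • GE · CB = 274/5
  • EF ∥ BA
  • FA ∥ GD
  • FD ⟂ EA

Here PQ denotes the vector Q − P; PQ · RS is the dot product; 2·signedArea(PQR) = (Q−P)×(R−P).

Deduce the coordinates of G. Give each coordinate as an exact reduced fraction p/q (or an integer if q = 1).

1. G_x = -1/5  [FA ∥ GD ∩ AD ∥ FG]
2. G_y = -2/5  [FA ∥ GD ∩ AD ∥ FG]
   → G = (-1/5, -2/5)

G = (-1/5, -2/5)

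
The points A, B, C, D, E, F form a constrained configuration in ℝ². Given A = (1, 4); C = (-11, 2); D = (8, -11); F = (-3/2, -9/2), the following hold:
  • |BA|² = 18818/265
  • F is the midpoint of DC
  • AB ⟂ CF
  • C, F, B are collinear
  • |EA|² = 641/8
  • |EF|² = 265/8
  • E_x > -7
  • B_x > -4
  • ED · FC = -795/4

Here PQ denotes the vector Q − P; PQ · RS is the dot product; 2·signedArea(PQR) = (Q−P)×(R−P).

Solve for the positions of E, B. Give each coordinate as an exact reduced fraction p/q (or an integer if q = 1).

1. E_x = -25/4  [line 19/2·x + -13/2·y + 205/4 = 0 ∩ |EF|² = 265/8]
2. E_y = -5/4  [line 19/2·x + -13/2·y + 205/4 = 0 ∩ |EF|² = 265/8]
   → E = (-25/4, -5/4)
3. B_x = -996/265  [C, F, B are collinear ∩ AB ⟂ CF]
4. B_y = -783/265  [C, F, B are collinear ∩ AB ⟂ CF]
   → B = (-996/265, -783/265)

B = (-996/265, -783/265)
E = (-25/4, -5/4)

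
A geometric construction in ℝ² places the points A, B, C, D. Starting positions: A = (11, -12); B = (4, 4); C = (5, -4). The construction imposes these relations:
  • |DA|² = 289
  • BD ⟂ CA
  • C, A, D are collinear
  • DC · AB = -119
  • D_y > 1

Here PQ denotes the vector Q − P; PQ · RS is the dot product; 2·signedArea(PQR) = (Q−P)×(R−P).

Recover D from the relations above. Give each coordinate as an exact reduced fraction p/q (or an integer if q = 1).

1. D_x = 4/5  [C, A, D are collinear ∩ BD ⟂ CA]
2. D_y = 8/5  [C, A, D are collinear ∩ BD ⟂ CA]
   → D = (4/5, 8/5)

D = (4/5, 8/5)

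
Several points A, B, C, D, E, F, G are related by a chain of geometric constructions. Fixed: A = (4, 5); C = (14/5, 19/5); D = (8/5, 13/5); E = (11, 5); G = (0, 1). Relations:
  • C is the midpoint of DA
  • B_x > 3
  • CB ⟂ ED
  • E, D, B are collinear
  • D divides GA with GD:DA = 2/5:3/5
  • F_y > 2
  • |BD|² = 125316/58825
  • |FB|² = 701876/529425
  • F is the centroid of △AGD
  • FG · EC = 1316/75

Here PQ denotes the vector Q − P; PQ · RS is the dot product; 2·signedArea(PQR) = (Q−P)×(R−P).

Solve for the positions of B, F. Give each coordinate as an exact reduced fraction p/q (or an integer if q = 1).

1. B_x = 35462/11765  [E, D, B are collinear ∩ CB ⟂ ED]
2. B_y = 34837/11765  [E, D, B are collinear ∩ CB ⟂ ED]
   → B = (35462/11765, 34837/11765)
3. F_x = 28/15  [F is the centroid of △AGD]
4. F_y = 43/15  [F is the centroid of △AGD]
   → F = (28/15, 43/15)

B = (35462/11765, 34837/11765)
F = (28/15, 43/15)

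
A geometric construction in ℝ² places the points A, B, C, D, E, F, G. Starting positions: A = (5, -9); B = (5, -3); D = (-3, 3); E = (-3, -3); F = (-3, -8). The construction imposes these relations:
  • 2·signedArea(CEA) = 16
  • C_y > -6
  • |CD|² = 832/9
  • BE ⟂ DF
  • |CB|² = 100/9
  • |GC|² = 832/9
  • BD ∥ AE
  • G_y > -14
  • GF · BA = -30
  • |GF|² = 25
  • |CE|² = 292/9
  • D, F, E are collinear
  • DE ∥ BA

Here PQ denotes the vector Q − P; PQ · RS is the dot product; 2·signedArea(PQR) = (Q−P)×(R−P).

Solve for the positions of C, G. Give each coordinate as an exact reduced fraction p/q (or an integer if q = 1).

C = (7/3, -5)
G = (-3, -13)

1. C_x = 7/3  [line 6·x + 8·y + 26 = 0 ∩ |CB|² = 100/9]
2. C_y = -5  [line 6·x + 8·y + 26 = 0 ∩ |CB|² = 100/9]
   → C = (7/3, -5)
3. G_y = -13  [GF · BA = -30]
4. G_x = -3  [|GF|² = 25]
   → G = (-3, -13)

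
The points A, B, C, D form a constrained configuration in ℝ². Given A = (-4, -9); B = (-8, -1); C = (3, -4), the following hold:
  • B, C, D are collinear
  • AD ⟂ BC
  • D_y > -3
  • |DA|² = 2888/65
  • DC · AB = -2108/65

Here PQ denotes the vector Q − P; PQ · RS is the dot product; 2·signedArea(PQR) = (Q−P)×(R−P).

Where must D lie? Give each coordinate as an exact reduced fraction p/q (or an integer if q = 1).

1. D_x = -146/65  [B, C, D are collinear ∩ AD ⟂ BC]
2. D_y = -167/65  [B, C, D are collinear ∩ AD ⟂ BC]
   → D = (-146/65, -167/65)

D = (-146/65, -167/65)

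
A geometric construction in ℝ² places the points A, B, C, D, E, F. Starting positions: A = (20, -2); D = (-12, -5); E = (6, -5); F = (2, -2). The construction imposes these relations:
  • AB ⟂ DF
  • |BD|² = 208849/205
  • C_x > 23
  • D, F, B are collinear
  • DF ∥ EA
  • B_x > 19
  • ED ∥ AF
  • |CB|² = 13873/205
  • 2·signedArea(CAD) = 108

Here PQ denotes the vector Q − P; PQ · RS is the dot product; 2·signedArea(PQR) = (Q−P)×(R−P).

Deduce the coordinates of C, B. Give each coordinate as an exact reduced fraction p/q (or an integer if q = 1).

B = (3938/205, 346/205)
C = (24, -5)

1. B_x = 3938/205  [D, F, B are collinear ∩ AB ⟂ DF]
2. B_y = 346/205  [D, F, B are collinear ∩ AB ⟂ DF]
   → B = (3938/205, 346/205)
3. C_x = 24  [line 3·x + -32·y + -232 = 0 ∩ |CB|² = 13873/205]
4. C_y = -5  [line 3·x + -32·y + -232 = 0 ∩ |CB|² = 13873/205]
   → C = (24, -5)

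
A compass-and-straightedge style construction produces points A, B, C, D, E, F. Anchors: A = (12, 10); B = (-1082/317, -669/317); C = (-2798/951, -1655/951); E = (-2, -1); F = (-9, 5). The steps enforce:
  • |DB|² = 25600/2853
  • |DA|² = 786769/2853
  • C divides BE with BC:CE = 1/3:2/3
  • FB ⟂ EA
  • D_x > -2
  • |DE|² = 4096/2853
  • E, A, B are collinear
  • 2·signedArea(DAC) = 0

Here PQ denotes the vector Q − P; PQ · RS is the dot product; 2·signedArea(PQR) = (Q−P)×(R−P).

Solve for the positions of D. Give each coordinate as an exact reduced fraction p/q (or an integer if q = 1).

D = (-1006/951, -247/951)

1. D_x = -1006/951  [line 11165/951·x + -14210/951·y + 8120/951 = 0 ∩ |DB|² = 25600/2853]
2. D_y = -247/951  [line 11165/951·x + -14210/951·y + 8120/951 = 0 ∩ |DB|² = 25600/2853]
   → D = (-1006/951, -247/951)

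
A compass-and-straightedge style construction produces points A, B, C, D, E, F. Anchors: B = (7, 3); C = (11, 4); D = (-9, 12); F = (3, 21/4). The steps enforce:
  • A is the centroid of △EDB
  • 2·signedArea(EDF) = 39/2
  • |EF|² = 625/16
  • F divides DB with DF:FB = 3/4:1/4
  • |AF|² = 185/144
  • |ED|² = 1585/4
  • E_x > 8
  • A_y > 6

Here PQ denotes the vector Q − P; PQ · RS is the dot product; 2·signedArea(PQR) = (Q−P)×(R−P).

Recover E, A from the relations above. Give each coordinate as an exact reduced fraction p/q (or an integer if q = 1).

1. E_x = 9  [line 27/4·x + 12·y + -411/4 = 0 ∩ |ED|² = 1585/4]
2. E_y = 7/2  [line 27/4·x + 12·y + -411/4 = 0 ∩ |ED|² = 1585/4]
   → E = (9, 7/2)
3. A_x = 7/3  [A is the centroid of △EDB]
4. A_y = 37/6  [A is the centroid of △EDB]
   → A = (7/3, 37/6)

A = (7/3, 37/6)
E = (9, 7/2)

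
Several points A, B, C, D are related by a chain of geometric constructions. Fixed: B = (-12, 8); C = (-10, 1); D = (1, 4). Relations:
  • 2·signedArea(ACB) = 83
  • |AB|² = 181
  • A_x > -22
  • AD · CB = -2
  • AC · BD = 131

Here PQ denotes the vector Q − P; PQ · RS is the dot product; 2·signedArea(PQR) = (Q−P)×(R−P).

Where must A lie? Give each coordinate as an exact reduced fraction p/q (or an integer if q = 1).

1. A_x = -21  [2·signedArea(ACB) = 83 ∩ AC · BD = 131]
2. A_y = -2  [2·signedArea(ACB) = 83 ∩ AC · BD = 131]
   → A = (-21, -2)

A = (-21, -2)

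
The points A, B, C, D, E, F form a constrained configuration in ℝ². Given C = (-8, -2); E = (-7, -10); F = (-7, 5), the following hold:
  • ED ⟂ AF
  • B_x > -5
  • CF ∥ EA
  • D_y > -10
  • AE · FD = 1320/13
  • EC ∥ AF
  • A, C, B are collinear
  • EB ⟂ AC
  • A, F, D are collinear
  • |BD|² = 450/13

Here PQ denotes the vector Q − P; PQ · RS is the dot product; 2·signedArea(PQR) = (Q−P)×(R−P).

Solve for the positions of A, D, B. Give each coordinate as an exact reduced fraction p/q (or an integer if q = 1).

1. A_x = -6  [EC ∥ AF ∩ CF ∥ EA]
2. A_y = -3  [EC ∥ AF ∩ CF ∥ EA]
   → A = (-6, -3)
3. D_x = -67/13  [A, F, D are collinear ∩ ED ⟂ AF]
4. D_y = -127/13  [A, F, D are collinear ∩ ED ⟂ AF]
   → D = (-67/13, -127/13)
5. B_x = -4  [A, C, B are collinear ∩ EB ⟂ AC]
6. B_y = -4  [A, C, B are collinear ∩ EB ⟂ AC]
   → B = (-4, -4)

A = (-6, -3)
B = (-4, -4)
D = (-67/13, -127/13)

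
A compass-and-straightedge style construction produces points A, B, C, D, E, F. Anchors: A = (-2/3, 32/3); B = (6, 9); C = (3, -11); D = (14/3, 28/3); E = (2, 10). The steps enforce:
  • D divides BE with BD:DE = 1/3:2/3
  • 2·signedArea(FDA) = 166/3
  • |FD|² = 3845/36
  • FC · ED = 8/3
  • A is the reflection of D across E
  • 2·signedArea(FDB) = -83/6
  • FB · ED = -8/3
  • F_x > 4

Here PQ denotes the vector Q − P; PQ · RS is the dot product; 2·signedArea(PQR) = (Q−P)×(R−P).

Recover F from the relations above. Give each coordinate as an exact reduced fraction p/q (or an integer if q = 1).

F = (9/2, -1)

1. F_x = 9/2  [FC · ED = 8/3 ∩ 2·signedArea(FDB) = -83/6]
2. F_y = -1  [FC · ED = 8/3 ∩ 2·signedArea(FDB) = -83/6]
   → F = (9/2, -1)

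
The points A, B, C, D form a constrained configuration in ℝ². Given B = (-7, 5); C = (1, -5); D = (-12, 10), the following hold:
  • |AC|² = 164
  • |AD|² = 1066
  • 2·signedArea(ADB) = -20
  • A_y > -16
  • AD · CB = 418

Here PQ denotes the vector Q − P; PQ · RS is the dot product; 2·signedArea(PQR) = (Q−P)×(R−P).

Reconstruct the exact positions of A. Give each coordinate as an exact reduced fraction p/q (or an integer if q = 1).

A = (9, -15)

1. A_x = 9  [2·signedArea(ADB) = -20 ∩ AD · CB = 418]
2. A_y = -15  [2·signedArea(ADB) = -20 ∩ AD · CB = 418]
   → A = (9, -15)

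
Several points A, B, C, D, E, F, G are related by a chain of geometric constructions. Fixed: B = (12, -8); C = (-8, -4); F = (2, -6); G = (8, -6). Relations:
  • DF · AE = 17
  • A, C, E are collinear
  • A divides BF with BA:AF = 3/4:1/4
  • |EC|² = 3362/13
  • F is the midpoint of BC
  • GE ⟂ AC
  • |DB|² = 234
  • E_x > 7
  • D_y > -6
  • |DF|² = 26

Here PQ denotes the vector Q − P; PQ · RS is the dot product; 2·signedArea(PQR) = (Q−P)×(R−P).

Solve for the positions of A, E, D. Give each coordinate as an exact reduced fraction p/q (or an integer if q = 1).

A = (9/2, -13/2)
D = (-3, -5)
E = (101/13, -93/13)

1. A_x = 9/2  [A divides BF with BA:AF = 3/4:1/4]
2. A_y = -13/2  [A divides BF with BA:AF = 3/4:1/4]
   → A = (9/2, -13/2)
3. E_x = 101/13  [A, C, E are collinear ∩ GE ⟂ AC]
4. E_y = -93/13  [A, C, E are collinear ∩ GE ⟂ AC]
   → E = (101/13, -93/13)
5. D_x = -3  [line -85/26·x + 17/26·y + -85/13 = 0 ∩ |DB|² = 234]
6. D_y = -5  [line -85/26·x + 17/26·y + -85/13 = 0 ∩ |DB|² = 234]
   → D = (-3, -5)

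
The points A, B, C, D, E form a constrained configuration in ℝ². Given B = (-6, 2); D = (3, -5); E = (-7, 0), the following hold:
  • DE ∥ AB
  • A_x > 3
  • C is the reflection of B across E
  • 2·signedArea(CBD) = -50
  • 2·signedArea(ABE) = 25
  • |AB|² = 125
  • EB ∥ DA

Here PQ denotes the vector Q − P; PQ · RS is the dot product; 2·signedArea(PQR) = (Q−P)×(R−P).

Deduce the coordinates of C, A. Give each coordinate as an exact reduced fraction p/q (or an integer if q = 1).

A = (4, -3)
C = (-8, -2)

1. C_x = -8  [C is the reflection of B across E]
2. C_y = -2  [C is the reflection of B across E]
   → C = (-8, -2)
3. A_x = 4  [DE ∥ AB ∩ EB ∥ DA]
4. A_y = -3  [DE ∥ AB ∩ EB ∥ DA]
   → A = (4, -3)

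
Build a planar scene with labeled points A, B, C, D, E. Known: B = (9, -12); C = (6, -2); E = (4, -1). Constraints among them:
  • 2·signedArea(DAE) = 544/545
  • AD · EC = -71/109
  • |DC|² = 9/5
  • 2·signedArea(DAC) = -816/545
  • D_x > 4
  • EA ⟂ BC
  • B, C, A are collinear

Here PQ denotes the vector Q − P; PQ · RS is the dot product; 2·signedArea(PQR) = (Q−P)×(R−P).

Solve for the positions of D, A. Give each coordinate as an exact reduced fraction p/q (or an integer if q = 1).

1. A_x = 606/109  [B, C, A are collinear ∩ EA ⟂ BC]
2. A_y = -58/109  [B, C, A are collinear ∩ EA ⟂ BC]
   → A = (606/109, -58/109)
3. D_x = 24/5  [2·signedArea(DAC) = -816/545 ∩ 2·signedArea(DAE) = 544/545]
4. D_y = -7/5  [2·signedArea(DAC) = -816/545 ∩ 2·signedArea(DAE) = 544/545]
   → D = (24/5, -7/5)

A = (606/109, -58/109)
D = (24/5, -7/5)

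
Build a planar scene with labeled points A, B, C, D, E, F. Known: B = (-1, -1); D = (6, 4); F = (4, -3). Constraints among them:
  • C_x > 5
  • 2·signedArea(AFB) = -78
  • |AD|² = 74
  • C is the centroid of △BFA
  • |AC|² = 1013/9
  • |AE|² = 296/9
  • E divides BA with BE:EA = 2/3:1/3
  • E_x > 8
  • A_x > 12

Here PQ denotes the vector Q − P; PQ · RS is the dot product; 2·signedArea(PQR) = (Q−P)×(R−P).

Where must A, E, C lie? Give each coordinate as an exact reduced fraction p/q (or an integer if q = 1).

1. A_x = 13  [line -2·x + -5·y + 71 = 0 ∩ |AD|² = 74]
2. A_y = 9  [line -2·x + -5·y + 71 = 0 ∩ |AD|² = 74]
   → A = (13, 9)
3. E_x = 25/3  [E divides BA with BE:EA = 2/3:1/3]
4. E_y = 17/3  [E divides BA with BE:EA = 2/3:1/3]
   → E = (25/3, 17/3)
5. C_x = 16/3  [C is the centroid of △BFA]
6. C_y = 5/3  [C is the centroid of △BFA]
   → C = (16/3, 5/3)

A = (13, 9)
C = (16/3, 5/3)
E = (25/3, 17/3)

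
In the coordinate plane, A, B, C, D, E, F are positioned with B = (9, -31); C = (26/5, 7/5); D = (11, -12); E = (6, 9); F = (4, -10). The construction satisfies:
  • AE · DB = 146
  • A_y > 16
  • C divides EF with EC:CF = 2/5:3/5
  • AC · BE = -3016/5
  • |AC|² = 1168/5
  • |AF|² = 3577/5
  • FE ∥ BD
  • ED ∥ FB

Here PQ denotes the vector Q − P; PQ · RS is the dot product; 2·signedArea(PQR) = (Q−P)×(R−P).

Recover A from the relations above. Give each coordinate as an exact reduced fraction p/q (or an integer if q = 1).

1. A_x = 34/5  [AC · BE = -3016/5 ∩ AE · DB = 146]
2. A_y = 83/5  [AC · BE = -3016/5 ∩ AE · DB = 146]
   → A = (34/5, 83/5)

A = (34/5, 83/5)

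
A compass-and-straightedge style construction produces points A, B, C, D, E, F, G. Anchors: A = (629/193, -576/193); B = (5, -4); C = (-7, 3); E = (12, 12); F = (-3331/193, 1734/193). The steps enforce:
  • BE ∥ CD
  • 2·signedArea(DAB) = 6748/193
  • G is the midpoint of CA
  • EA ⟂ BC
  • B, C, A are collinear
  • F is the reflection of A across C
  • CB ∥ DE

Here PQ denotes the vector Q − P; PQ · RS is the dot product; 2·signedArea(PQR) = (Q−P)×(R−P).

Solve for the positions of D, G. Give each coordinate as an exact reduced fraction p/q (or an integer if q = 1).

D = (0, 19)
G = (-361/193, 3/386)

1. D_x = 0  [CB ∥ DE ∩ BE ∥ CD]
2. D_y = 19  [CB ∥ DE ∩ BE ∥ CD]
   → D = (0, 19)
3. G_x = -361/193  [G is the midpoint of CA]
4. G_y = 3/386  [G is the midpoint of CA]
   → G = (-361/193, 3/386)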